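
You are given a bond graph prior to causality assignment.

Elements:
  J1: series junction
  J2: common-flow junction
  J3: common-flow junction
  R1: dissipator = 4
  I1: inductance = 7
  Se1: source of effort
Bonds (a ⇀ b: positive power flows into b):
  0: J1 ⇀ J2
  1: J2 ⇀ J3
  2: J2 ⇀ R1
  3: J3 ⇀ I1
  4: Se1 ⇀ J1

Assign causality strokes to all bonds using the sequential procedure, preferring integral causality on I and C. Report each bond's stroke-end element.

β0 →J2
β1 →J3
β2 →J2
β3 →I1
β4 →J1

bond 4 →J1  (Se1 (Se) sets effort on bond)
bond 0 →J2  (J1 needs exactly one f-in)
bond 3 →I1  (I1: I, integral causality)
bond 1 →J3  (common-f at J3 fixed by 3)
bond 2 →J2  (J2 flow already set via bond 1)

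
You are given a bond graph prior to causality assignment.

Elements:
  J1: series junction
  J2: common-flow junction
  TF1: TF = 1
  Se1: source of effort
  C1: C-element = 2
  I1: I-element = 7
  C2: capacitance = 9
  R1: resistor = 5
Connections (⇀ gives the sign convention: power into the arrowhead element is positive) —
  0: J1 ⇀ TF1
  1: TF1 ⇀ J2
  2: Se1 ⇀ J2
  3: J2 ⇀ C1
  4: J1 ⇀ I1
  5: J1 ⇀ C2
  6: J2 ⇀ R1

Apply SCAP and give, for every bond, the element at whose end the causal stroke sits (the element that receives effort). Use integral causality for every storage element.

β0 →J1
β1 →TF1
β2 →J2
β3 →J2
β4 →I1
β5 →J1
β6 →J2

b2 |J2  (source Se1 imposes e)
b3 |J2  (C1 integral (e out))
b4 |I1  (prefer integral on I1)
b0 |J1  (common-f at J1 fixed by 4)
b5 |J1  (J1 flow already set via bond 4)
b1 |TF1  (TF1: transformer flips bond 0)
b6 |J2  (1-jn J2 has f-setter on 1)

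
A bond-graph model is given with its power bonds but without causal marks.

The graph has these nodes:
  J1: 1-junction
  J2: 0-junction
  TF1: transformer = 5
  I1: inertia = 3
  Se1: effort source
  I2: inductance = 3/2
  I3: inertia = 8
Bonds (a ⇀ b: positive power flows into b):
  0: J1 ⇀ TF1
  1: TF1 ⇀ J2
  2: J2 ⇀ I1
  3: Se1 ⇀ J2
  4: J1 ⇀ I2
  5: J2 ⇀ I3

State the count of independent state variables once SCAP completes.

b3 stroke→J2  (Se1: effort source, stroke at far end)
b1 stroke→TF1  (J2: bond 3 brought effort, rest push out)
b2 stroke→I1  (J2 effort already set via bond 3)
b5 stroke→I3  (0-jn J2 has e-setter on 3)
b0 stroke→J1  (through TF1, causality passes straight; one stroke at TF1)
b4 stroke→I2  (J1 needs exactly one f-in)

3  (I1, I2, I3 all integral)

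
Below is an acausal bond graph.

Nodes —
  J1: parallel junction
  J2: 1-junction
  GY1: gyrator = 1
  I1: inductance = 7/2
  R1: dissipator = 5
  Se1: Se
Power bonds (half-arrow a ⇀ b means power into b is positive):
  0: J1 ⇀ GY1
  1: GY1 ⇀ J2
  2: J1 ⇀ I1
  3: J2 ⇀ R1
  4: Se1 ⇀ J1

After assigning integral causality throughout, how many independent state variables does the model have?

b4 stroke at J1  (source Se1 imposes e)
b0 stroke at GY1  (common-e at J1 fixed by 4)
b2 stroke at I1  (0-jn J1 has e-setter on 4)
b1 stroke at GY1  (through GY1, causality inverts; strokes same side of GY1)
b3 stroke at J2  (common-f at J2 fixed by 1)

1  (I1 all integral)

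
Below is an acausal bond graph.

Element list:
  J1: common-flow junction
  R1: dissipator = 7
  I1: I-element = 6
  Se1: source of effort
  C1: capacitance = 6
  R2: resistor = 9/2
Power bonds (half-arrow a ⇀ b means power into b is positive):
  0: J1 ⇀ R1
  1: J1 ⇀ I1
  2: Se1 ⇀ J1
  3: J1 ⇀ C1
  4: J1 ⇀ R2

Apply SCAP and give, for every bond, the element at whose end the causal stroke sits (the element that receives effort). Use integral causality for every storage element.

#2 stroke→J1  (Se1: effort source, stroke at far end)
#1 stroke→I1  (prefer integral on I1)
#0 stroke→J1  (J1: bond 1 brought flow, rest push out)
#3 stroke→J1  (common-f at J1 fixed by 1)
#4 stroke→J1  (1-jn J1 has f-setter on 1)

β0 stroke→J1
β1 stroke→I1
β2 stroke→J1
β3 stroke→J1
β4 stroke→J1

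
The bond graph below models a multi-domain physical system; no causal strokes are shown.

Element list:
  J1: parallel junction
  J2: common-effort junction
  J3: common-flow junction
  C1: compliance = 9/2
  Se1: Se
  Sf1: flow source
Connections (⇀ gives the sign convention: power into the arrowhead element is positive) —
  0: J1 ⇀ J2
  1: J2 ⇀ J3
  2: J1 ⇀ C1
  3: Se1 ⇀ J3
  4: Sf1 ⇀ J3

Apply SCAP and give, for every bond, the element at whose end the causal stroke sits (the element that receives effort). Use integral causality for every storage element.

bond 3 →J3  (Se1 fixes effort; stroke away)
bond 4 →Sf1  (Sf1 (Sf) sets flow on bond)
bond 1 →J3  (J3: bond 4 brought flow, rest push out)
bond 0 →J2  (closing 0-jn rule on J2)
bond 2 →J1  (J1: last free bond brings effort in)

b0 stroke at J2
b1 stroke at J3
b2 stroke at J1
b3 stroke at J3
b4 stroke at Sf1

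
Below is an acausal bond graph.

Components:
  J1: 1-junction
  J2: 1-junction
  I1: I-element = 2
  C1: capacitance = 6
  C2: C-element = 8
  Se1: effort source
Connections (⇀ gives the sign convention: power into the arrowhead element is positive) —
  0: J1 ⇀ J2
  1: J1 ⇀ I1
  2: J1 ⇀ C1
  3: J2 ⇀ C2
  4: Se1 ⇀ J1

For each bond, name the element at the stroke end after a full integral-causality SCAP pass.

β0 stroke→J1
β1 stroke→I1
β2 stroke→J1
β3 stroke→J2
β4 stroke→J1

#4 →J1  (source Se1 imposes e)
#1 →I1  (I1 integral (f out))
#0 →J1  (J1: bond 1 brought flow, rest push out)
#2 →J1  (1-jn J1 has f-setter on 1)
#3 →J2  (common-f at J2 fixed by 0)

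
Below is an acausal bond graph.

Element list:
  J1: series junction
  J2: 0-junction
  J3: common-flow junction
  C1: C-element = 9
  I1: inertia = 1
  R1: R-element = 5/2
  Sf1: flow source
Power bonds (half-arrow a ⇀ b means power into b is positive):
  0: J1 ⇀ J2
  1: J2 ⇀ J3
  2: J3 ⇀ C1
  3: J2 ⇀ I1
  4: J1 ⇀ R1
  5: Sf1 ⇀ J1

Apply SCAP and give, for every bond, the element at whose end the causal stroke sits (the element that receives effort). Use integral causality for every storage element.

β0 stroke at J1
β1 stroke at J2
β2 stroke at J3
β3 stroke at I1
β4 stroke at J1
β5 stroke at Sf1

bond 5 |Sf1  (Sf1 fixes flow; stroke at Sf1)
bond 0 |J1  (J1: bond 5 brought flow, rest push out)
bond 4 |J1  (common-f at J1 fixed by 5)
bond 2 |J3  (C1 outputs effort q/C1)
bond 1 |J2  (only one flow-in slot at J3)
bond 3 |I1  (J2 effort already set via bond 1)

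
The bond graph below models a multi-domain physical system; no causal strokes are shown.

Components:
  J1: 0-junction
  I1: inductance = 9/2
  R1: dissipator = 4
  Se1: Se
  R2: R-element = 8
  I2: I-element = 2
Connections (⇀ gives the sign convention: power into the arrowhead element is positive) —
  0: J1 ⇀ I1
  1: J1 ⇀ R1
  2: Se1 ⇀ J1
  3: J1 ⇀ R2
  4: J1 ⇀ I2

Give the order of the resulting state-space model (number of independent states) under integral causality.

2  (I1, I2 all integral)

bond 2 →J1  (Se1 (Se) sets effort on bond)
bond 0 →I1  (J1 effort already set via bond 2)
bond 1 →R1  (J1 effort already set via bond 2)
bond 3 →R2  (common-e at J1 fixed by 2)
bond 4 →I2  (J1: bond 2 brought effort, rest push out)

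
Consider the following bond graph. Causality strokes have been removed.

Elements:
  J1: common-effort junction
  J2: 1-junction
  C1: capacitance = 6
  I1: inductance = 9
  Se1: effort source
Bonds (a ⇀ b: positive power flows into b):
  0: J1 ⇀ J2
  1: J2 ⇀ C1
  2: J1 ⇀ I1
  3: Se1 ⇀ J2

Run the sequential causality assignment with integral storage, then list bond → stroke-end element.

b0 stroke→J1
b1 stroke→J2
b2 stroke→I1
b3 stroke→J2

bond 3 →J2  (Se1 (Se) sets effort on bond)
bond 1 →J2  (C1 integral (e out))
bond 0 →J1  (only one flow-in slot at J2)
bond 2 →I1  (0-jn J1 has e-setter on 0)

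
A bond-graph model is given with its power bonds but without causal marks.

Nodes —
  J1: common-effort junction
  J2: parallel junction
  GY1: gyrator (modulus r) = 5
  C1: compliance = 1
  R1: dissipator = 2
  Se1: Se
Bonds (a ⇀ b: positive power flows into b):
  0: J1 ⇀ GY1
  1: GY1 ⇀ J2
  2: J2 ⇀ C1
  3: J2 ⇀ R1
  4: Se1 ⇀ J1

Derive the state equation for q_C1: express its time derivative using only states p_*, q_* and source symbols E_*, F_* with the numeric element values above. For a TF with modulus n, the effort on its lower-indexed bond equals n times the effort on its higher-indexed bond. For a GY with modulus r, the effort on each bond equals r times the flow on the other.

#4 stroke→J1  (Se1 fixes effort; stroke away)
#0 stroke→GY1  (J1: bond 4 brought effort, rest push out)
#1 stroke→GY1  (through GY1, causality inverts; strokes same side of GY1)
#2 stroke→J2  (prefer integral on C1)
#3 stroke→R1  (J2: bond 2 brought effort, rest push out)

dq_C1/dt = E_Se1/5 - q_C1/2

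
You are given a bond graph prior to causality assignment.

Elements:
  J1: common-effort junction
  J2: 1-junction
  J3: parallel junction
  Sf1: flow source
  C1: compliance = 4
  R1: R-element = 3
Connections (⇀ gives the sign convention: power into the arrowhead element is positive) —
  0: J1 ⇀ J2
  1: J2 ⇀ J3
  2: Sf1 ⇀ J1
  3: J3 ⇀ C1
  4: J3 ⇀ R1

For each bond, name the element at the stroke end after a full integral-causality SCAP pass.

bond 2 |Sf1  (Sf1 fixes flow; stroke at Sf1)
bond 0 |J1  (only one effort-in slot at J1)
bond 1 |J2  (common-f at J2 fixed by 0)
bond 3 |J3  (C1: C, integral causality)
bond 4 |R1  (J3 effort already set via bond 3)

β0 →J1
β1 →J2
β2 →Sf1
β3 →J3
β4 →R1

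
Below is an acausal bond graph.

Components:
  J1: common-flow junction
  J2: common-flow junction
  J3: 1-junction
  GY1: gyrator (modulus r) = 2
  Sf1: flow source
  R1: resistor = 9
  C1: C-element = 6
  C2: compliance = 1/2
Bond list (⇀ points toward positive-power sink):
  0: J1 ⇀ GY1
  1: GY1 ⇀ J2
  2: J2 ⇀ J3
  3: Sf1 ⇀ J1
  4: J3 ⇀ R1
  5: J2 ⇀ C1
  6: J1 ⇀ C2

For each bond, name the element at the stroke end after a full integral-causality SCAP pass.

#3 stroke at Sf1  (Sf1: flow source, stroke at near end)
#0 stroke at J1  (J1: bond 3 brought flow, rest push out)
#6 stroke at J1  (J1 flow already set via bond 3)
#1 stroke at J2  (GY1 both-in/both-out from 0)
#5 stroke at J2  (C1 integral (e out))
#2 stroke at J3  (J2 needs exactly one f-in)
#4 stroke at R1  (closing 1-jn rule on J3)

#0 |J1
#1 |J2
#2 |J3
#3 |Sf1
#4 |R1
#5 |J2
#6 |J1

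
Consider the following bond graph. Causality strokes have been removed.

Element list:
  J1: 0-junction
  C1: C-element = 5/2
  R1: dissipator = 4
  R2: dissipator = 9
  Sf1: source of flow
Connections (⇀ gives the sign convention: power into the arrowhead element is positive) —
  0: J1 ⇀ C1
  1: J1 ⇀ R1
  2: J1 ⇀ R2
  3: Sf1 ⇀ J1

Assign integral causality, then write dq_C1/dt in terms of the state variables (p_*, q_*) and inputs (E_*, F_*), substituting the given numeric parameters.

b3 |Sf1  (Sf1 fixes flow; stroke at Sf1)
b0 |J1  (C1 integral (e out))
b1 |R1  (J1 effort already set via bond 0)
b2 |R2  (J1: bond 0 brought effort, rest push out)

dq_C1/dt = F_Sf1 - 13*q_C1/90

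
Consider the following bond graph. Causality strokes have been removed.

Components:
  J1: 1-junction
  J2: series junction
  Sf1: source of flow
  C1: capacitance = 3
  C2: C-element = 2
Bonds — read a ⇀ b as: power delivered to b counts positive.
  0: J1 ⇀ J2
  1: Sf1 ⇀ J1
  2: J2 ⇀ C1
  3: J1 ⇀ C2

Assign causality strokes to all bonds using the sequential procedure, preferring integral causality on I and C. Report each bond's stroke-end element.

b1 |Sf1  (Sf1 fixes flow; stroke at Sf1)
b0 |J1  (J1: bond 1 brought flow, rest push out)
b3 |J1  (J1: bond 1 brought flow, rest push out)
b2 |J2  (J2: bond 0 brought flow, rest push out)

bond 0 →J1
bond 1 →Sf1
bond 2 →J2
bond 3 →J1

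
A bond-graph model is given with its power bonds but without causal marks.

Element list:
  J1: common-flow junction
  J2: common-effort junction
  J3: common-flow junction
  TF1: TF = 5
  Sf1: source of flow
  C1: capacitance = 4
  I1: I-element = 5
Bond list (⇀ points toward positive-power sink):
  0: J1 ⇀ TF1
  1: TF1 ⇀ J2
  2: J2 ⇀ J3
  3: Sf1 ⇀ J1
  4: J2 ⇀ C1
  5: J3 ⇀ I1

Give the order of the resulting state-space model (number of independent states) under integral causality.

2  (C1, I1 all integral)

b3 →Sf1  (source Sf1 imposes f)
b0 →J1  (1-jn J1 has f-setter on 3)
b1 →TF1  (through TF1, causality passes straight; one stroke at TF1)
b4 →J2  (prefer integral on C1)
b2 →J3  (0-jn J2 has e-setter on 4)
b5 →I1  (only one flow-in slot at J3)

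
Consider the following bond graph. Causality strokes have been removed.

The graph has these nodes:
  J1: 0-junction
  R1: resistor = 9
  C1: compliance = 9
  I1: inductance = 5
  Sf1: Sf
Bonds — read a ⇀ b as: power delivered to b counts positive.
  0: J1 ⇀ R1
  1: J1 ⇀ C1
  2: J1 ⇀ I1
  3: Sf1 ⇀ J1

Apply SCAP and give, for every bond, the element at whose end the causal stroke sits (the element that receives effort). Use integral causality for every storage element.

b0 →R1
b1 →J1
b2 →I1
b3 →Sf1

b3 stroke→Sf1  (Sf1 (Sf) sets flow on bond)
b1 stroke→J1  (C1 outputs effort q/C1)
b0 stroke→R1  (J1: bond 1 brought effort, rest push out)
b2 stroke→I1  (0-jn J1 has e-setter on 1)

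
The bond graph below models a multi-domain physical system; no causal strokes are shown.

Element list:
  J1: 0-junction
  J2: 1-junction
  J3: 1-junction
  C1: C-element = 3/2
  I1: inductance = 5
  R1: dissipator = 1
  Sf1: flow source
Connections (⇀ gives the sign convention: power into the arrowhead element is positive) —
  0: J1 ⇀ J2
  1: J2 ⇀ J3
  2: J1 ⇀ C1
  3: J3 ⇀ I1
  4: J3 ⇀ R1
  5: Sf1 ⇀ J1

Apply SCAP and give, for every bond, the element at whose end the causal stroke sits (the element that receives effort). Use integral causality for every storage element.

β0 stroke→J2
β1 stroke→J3
β2 stroke→J1
β3 stroke→I1
β4 stroke→J3
β5 stroke→Sf1

β5 →Sf1  (source Sf1 imposes f)
β2 →J1  (C1: C, integral causality)
β0 →J2  (J1 effort already set via bond 2)
β1 →J3  (J2 needs exactly one f-in)
β3 →I1  (I1: I, integral causality)
β4 →J3  (J3: bond 3 brought flow, rest push out)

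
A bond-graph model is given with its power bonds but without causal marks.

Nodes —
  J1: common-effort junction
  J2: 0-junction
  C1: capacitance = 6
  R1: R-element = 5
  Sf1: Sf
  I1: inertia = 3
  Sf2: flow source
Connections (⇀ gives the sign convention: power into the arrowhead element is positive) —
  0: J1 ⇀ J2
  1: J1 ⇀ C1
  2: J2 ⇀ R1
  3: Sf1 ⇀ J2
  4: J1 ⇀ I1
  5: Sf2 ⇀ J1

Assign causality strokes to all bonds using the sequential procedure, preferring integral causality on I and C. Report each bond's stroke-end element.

b0 stroke→J2
b1 stroke→J1
b2 stroke→R1
b3 stroke→Sf1
b4 stroke→I1
b5 stroke→Sf2

bond 3 →Sf1  (Sf1 (Sf) sets flow on bond)
bond 5 →Sf2  (Sf2 fixes flow; stroke at Sf2)
bond 1 →J1  (C1 integral (e out))
bond 0 →J2  (common-e at J1 fixed by 1)
bond 4 →I1  (common-e at J1 fixed by 1)
bond 2 →R1  (0-jn J2 has e-setter on 0)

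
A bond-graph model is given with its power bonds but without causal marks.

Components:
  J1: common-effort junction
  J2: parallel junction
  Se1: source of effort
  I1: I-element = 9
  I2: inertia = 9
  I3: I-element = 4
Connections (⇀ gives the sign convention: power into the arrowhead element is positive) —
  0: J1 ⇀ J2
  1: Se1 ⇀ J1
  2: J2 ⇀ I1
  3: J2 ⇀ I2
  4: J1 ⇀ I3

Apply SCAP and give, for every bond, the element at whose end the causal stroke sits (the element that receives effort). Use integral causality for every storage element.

#0 stroke→J2
#1 stroke→J1
#2 stroke→I1
#3 stroke→I2
#4 stroke→I3

bond 1 stroke→J1  (Se1 fixes effort; stroke away)
bond 0 stroke→J2  (0-jn J1 has e-setter on 1)
bond 4 stroke→I3  (0-jn J1 has e-setter on 1)
bond 2 stroke→I1  (J2: bond 0 brought effort, rest push out)
bond 3 stroke→I2  (0-jn J2 has e-setter on 0)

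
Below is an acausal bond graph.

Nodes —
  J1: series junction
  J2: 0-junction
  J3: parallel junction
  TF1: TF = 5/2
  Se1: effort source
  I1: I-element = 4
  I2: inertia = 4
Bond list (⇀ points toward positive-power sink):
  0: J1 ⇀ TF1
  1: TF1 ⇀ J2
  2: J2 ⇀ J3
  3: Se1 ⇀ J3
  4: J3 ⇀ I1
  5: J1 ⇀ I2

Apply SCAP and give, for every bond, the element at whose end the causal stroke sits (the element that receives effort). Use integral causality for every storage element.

β0 →J1
β1 →TF1
β2 →J2
β3 →J3
β4 →I1
β5 →I2

#3 |J3  (source Se1 imposes e)
#2 |J2  (J3 effort already set via bond 3)
#4 |I1  (common-e at J3 fixed by 3)
#1 |TF1  (common-e at J2 fixed by 2)
#0 |J1  (through TF1, causality passes straight; one stroke at TF1)
#5 |I2  (J1: last free bond brings flow in)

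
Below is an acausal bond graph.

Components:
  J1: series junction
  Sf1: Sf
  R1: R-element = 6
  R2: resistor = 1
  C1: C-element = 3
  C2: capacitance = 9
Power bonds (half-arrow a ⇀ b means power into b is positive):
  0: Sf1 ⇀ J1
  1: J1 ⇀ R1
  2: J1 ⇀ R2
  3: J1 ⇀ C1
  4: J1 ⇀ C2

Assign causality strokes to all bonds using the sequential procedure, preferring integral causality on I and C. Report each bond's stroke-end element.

b0 stroke→Sf1  (Sf1 fixes flow; stroke at Sf1)
b1 stroke→J1  (1-jn J1 has f-setter on 0)
b2 stroke→J1  (1-jn J1 has f-setter on 0)
b3 stroke→J1  (J1: bond 0 brought flow, rest push out)
b4 stroke→J1  (J1 flow already set via bond 0)

bond 0 →Sf1
bond 1 →J1
bond 2 →J1
bond 3 →J1
bond 4 →J1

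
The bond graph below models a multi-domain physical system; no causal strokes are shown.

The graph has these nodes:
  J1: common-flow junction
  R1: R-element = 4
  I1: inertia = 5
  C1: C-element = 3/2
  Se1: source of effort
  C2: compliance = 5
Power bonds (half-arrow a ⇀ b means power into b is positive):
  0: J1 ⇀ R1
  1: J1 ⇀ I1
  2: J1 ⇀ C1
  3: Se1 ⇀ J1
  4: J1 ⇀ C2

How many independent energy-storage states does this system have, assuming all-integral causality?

#3 stroke at J1  (source Se1 imposes e)
#1 stroke at I1  (I1 integral (f out))
#0 stroke at J1  (1-jn J1 has f-setter on 1)
#2 stroke at J1  (J1 flow already set via bond 1)
#4 stroke at J1  (1-jn J1 has f-setter on 1)

3  (C1, C2, I1 all integral)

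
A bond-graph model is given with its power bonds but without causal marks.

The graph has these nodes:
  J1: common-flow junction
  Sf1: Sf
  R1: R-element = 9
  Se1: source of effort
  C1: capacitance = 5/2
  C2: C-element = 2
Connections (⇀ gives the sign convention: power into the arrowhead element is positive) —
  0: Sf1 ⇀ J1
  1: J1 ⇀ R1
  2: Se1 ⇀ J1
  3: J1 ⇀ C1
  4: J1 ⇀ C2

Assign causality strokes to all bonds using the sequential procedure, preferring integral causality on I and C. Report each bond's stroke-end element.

bond 0 |Sf1
bond 1 |J1
bond 2 |J1
bond 3 |J1
bond 4 |J1

β0 |Sf1  (Sf1 (Sf) sets flow on bond)
β2 |J1  (source Se1 imposes e)
β1 |J1  (J1: bond 0 brought flow, rest push out)
β3 |J1  (J1 flow already set via bond 0)
β4 |J1  (common-f at J1 fixed by 0)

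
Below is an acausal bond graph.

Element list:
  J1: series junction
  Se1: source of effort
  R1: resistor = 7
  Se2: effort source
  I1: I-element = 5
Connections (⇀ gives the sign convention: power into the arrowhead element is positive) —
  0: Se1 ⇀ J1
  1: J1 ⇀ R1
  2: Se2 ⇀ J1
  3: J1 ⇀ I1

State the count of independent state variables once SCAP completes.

bond 0 |J1  (source Se1 imposes e)
bond 2 |J1  (Se2 (Se) sets effort on bond)
bond 3 |I1  (prefer integral on I1)
bond 1 |J1  (J1 flow already set via bond 3)

1  (I1 all integral)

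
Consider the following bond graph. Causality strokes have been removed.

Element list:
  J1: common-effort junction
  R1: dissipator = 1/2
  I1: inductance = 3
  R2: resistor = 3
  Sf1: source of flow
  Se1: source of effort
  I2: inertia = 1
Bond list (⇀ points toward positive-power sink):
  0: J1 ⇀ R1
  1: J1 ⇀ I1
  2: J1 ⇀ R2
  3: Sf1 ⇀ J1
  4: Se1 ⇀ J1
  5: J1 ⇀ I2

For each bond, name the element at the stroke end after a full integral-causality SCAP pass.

bond 3 stroke at Sf1  (Sf1: flow source, stroke at near end)
bond 4 stroke at J1  (Se1 (Se) sets effort on bond)
bond 0 stroke at R1  (common-e at J1 fixed by 4)
bond 1 stroke at I1  (J1 effort already set via bond 4)
bond 2 stroke at R2  (common-e at J1 fixed by 4)
bond 5 stroke at I2  (0-jn J1 has e-setter on 4)

#0 |R1
#1 |I1
#2 |R2
#3 |Sf1
#4 |J1
#5 |I2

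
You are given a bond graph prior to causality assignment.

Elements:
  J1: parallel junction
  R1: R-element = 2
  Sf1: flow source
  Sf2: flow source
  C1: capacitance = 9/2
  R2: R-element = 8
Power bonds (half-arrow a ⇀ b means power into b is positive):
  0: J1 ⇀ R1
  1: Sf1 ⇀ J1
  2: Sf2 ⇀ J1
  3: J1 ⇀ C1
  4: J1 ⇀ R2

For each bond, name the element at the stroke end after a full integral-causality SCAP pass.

#0 stroke at R1
#1 stroke at Sf1
#2 stroke at Sf2
#3 stroke at J1
#4 stroke at R2

β1 |Sf1  (Sf1: flow source, stroke at near end)
β2 |Sf2  (Sf2 (Sf) sets flow on bond)
β3 |J1  (C1 integral (e out))
β0 |R1  (J1: bond 3 brought effort, rest push out)
β4 |R2  (J1 effort already set via bond 3)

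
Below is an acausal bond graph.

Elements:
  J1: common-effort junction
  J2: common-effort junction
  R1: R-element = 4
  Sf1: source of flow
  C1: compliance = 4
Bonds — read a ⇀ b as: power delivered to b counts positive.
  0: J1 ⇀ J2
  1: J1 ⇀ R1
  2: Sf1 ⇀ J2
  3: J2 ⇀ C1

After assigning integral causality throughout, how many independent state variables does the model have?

1  (C1 all integral)

b2 stroke at Sf1  (Sf1 fixes flow; stroke at Sf1)
b3 stroke at J2  (C1 outputs effort q/C1)
b0 stroke at J1  (common-e at J2 fixed by 3)
b1 stroke at R1  (J1 effort already set via bond 0)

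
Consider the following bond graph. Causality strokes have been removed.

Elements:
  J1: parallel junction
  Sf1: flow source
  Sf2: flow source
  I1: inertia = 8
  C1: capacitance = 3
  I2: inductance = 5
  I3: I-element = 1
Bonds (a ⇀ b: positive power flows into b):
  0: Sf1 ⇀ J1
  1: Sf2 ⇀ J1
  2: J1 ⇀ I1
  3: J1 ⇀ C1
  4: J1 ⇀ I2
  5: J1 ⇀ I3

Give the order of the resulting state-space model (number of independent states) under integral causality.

4  (C1, I1, I2, I3 all integral)

bond 0 stroke at Sf1  (Sf1: flow source, stroke at near end)
bond 1 stroke at Sf2  (Sf2: flow source, stroke at near end)
bond 2 stroke at I1  (prefer integral on I1)
bond 3 stroke at J1  (C1 outputs effort q/C1)
bond 4 stroke at I2  (J1 effort already set via bond 3)
bond 5 stroke at I3  (J1: bond 3 brought effort, rest push out)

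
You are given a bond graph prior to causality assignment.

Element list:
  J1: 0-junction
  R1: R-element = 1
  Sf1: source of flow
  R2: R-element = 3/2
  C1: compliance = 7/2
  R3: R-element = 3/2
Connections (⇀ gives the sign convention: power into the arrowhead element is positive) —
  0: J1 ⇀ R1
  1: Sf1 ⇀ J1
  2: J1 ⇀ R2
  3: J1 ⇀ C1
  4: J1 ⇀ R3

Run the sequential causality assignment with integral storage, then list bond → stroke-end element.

b0 |R1
b1 |Sf1
b2 |R2
b3 |J1
b4 |R3

β1 |Sf1  (Sf1 (Sf) sets flow on bond)
β3 |J1  (C1: C, integral causality)
β0 |R1  (J1: bond 3 brought effort, rest push out)
β2 |R2  (J1 effort already set via bond 3)
β4 |R3  (J1: bond 3 brought effort, rest push out)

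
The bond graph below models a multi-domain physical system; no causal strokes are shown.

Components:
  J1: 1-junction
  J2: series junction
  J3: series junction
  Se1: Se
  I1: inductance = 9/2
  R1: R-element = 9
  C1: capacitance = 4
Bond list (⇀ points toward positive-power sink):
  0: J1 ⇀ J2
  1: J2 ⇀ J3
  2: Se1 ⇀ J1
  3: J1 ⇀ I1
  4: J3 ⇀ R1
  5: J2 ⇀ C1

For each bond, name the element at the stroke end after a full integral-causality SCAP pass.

bond 0 |J1
bond 1 |J2
bond 2 |J1
bond 3 |I1
bond 4 |J3
bond 5 |J2

b2 stroke→J1  (Se1: effort source, stroke at far end)
b3 stroke→I1  (I1 integral (f out))
b0 stroke→J1  (J1: bond 3 brought flow, rest push out)
b1 stroke→J2  (common-f at J2 fixed by 0)
b5 stroke→J2  (1-jn J2 has f-setter on 0)
b4 stroke→J3  (common-f at J3 fixed by 1)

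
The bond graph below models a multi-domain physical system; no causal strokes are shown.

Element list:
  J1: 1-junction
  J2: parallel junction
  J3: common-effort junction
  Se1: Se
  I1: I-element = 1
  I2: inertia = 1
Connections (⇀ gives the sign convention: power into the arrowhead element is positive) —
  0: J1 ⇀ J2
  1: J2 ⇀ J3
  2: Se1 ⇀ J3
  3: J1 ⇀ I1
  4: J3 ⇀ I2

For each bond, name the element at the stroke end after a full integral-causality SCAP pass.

β2 →J3  (Se1: effort source, stroke at far end)
β1 →J2  (common-e at J3 fixed by 2)
β4 →I2  (J3: bond 2 brought effort, rest push out)
β0 →J1  (J2: bond 1 brought effort, rest push out)
β3 →I1  (closing 1-jn rule on J1)

bond 0 stroke at J1
bond 1 stroke at J2
bond 2 stroke at J3
bond 3 stroke at I1
bond 4 stroke at I2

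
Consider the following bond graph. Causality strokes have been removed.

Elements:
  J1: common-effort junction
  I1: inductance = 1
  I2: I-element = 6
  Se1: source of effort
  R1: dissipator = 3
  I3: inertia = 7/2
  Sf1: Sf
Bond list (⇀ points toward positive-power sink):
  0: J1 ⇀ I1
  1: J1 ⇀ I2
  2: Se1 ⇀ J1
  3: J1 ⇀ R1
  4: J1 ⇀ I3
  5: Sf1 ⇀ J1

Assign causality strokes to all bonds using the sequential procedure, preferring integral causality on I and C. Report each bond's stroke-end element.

#2 stroke→J1  (Se1: effort source, stroke at far end)
#5 stroke→Sf1  (Sf1: flow source, stroke at near end)
#0 stroke→I1  (J1: bond 2 brought effort, rest push out)
#1 stroke→I2  (J1: bond 2 brought effort, rest push out)
#3 stroke→R1  (0-jn J1 has e-setter on 2)
#4 stroke→I3  (J1 effort already set via bond 2)

#0 stroke at I1
#1 stroke at I2
#2 stroke at J1
#3 stroke at R1
#4 stroke at I3
#5 stroke at Sf1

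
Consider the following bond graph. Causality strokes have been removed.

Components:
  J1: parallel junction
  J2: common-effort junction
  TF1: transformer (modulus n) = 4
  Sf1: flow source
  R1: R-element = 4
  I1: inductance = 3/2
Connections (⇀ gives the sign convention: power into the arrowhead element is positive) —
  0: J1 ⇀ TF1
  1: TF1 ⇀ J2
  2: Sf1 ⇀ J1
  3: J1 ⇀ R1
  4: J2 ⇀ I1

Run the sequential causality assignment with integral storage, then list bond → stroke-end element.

#2 →Sf1  (Sf1 fixes flow; stroke at Sf1)
#4 →I1  (prefer integral on I1)
#1 →J2  (J2 needs exactly one e-in)
#0 →TF1  (through TF1, causality passes straight; one stroke at TF1)
#3 →J1  (J1 needs exactly one e-in)

β0 stroke→TF1
β1 stroke→J2
β2 stroke→Sf1
β3 stroke→J1
β4 stroke→I1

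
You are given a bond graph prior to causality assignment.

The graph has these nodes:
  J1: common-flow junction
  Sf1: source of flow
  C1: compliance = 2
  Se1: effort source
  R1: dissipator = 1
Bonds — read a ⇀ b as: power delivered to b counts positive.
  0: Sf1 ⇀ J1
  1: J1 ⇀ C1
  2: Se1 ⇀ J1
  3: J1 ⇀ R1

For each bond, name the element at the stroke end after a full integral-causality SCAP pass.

#0 |Sf1
#1 |J1
#2 |J1
#3 |J1

b0 →Sf1  (Sf1 (Sf) sets flow on bond)
b2 →J1  (source Se1 imposes e)
b1 →J1  (J1: bond 0 brought flow, rest push out)
b3 →J1  (J1: bond 0 brought flow, rest push out)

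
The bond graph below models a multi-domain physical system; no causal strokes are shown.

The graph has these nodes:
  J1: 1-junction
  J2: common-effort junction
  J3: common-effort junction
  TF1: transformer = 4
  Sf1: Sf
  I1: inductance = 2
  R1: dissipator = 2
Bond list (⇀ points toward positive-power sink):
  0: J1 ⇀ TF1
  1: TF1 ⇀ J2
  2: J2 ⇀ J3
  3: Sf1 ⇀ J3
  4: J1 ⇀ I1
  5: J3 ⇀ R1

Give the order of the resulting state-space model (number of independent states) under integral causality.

1  (I1 all integral)

bond 3 stroke at Sf1  (Sf1 (Sf) sets flow on bond)
bond 4 stroke at I1  (I1: I, integral causality)
bond 0 stroke at J1  (J1 flow already set via bond 4)
bond 1 stroke at TF1  (TF1: transformer flips bond 0)
bond 2 stroke at J2  (J2 needs exactly one e-in)
bond 5 stroke at J3  (only one effort-in slot at J3)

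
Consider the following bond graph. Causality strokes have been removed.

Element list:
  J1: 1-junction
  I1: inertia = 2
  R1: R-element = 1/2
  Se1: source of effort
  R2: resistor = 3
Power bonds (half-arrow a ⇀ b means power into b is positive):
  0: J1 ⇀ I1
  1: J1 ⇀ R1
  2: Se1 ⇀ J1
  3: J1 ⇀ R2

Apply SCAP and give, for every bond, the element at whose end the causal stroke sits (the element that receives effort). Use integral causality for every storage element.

β0 stroke at I1
β1 stroke at J1
β2 stroke at J1
β3 stroke at J1

#2 |J1  (Se1 (Se) sets effort on bond)
#0 |I1  (I1: I, integral causality)
#1 |J1  (1-jn J1 has f-setter on 0)
#3 |J1  (J1 flow already set via bond 0)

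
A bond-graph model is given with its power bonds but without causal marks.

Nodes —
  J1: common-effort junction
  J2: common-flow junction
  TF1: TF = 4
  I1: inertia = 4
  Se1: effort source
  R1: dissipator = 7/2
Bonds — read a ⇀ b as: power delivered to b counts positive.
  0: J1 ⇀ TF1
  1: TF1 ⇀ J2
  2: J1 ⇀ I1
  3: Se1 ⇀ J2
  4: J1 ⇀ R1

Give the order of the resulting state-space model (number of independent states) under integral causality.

b3 stroke at J2  (source Se1 imposes e)
b1 stroke at TF1  (only one flow-in slot at J2)
b0 stroke at J1  (TF1 one-in-one-out from 1)
b2 stroke at I1  (J1: bond 0 brought effort, rest push out)
b4 stroke at R1  (0-jn J1 has e-setter on 0)

1  (I1 all integral)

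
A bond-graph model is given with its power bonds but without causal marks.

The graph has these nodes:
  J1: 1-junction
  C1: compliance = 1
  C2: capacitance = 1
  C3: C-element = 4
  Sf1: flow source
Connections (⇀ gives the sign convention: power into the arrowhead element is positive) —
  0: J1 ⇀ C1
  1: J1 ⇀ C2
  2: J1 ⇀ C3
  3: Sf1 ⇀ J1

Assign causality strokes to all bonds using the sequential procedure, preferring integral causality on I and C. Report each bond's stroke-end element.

b3 stroke→Sf1  (source Sf1 imposes f)
b0 stroke→J1  (J1: bond 3 brought flow, rest push out)
b1 stroke→J1  (J1 flow already set via bond 3)
b2 stroke→J1  (1-jn J1 has f-setter on 3)

#0 →J1
#1 →J1
#2 →J1
#3 →Sf1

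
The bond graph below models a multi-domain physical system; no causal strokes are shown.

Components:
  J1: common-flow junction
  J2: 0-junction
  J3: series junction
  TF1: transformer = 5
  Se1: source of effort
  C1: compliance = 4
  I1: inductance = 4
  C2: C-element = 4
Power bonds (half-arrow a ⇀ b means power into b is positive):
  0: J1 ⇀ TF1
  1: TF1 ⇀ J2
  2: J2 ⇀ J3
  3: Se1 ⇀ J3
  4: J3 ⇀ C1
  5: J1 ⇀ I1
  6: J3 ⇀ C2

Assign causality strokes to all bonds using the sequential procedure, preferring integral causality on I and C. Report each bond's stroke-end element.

#3 stroke→J3  (source Se1 imposes e)
#4 stroke→J3  (prefer integral on C1)
#5 stroke→I1  (prefer integral on I1)
#0 stroke→J1  (J1: bond 5 brought flow, rest push out)
#1 stroke→TF1  (through TF1, causality passes straight; one stroke at TF1)
#2 stroke→J2  (closing 0-jn rule on J2)
#6 stroke→J3  (J3 flow already set via bond 2)

β0 |J1
β1 |TF1
β2 |J2
β3 |J3
β4 |J3
β5 |I1
β6 |J3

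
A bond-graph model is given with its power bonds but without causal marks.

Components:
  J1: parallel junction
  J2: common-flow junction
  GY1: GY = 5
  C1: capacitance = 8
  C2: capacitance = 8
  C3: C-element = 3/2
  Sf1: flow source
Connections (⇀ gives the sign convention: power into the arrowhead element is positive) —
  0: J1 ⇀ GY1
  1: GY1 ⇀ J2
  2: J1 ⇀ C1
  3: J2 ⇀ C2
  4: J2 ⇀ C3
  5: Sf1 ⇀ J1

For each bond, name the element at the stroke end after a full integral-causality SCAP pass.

#5 stroke at Sf1  (Sf1: flow source, stroke at near end)
#2 stroke at J1  (prefer integral on C1)
#0 stroke at GY1  (common-e at J1 fixed by 2)
#1 stroke at GY1  (GY GY1: same side as bond 0)
#3 stroke at J2  (J2: bond 1 brought flow, rest push out)
#4 stroke at J2  (J2: bond 1 brought flow, rest push out)

bond 0 |GY1
bond 1 |GY1
bond 2 |J1
bond 3 |J2
bond 4 |J2
bond 5 |Sf1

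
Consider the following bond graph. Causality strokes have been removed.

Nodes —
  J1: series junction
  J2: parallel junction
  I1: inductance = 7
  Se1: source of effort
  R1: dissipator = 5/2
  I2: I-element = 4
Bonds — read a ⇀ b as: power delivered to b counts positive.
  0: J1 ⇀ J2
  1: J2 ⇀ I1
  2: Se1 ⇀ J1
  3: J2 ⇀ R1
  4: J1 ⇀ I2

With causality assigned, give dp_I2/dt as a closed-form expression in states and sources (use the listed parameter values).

dp_I2/dt = E_Se1 + 5*p_I1/14 - 5*p_I2/8

#2 |J1  (Se1 (Se) sets effort on bond)
#1 |I1  (prefer integral on I1)
#4 |I2  (I2 integral (f out))
#0 |J1  (J1 flow already set via bond 4)
#3 |J2  (J2: last free bond brings effort in)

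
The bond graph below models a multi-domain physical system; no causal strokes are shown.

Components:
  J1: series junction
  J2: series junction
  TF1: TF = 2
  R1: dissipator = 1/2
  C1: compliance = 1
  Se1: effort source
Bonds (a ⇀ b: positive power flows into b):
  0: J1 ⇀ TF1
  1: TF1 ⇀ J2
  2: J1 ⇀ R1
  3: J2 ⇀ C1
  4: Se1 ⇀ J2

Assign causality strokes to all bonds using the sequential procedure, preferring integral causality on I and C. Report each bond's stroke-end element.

bond 0 |J1
bond 1 |TF1
bond 2 |R1
bond 3 |J2
bond 4 |J2

b4 →J2  (Se1 (Se) sets effort on bond)
b3 →J2  (C1: C, integral causality)
b1 →TF1  (J2 needs exactly one f-in)
b0 →J1  (TF1 one-in-one-out from 1)
b2 →R1  (J1: last free bond brings flow in)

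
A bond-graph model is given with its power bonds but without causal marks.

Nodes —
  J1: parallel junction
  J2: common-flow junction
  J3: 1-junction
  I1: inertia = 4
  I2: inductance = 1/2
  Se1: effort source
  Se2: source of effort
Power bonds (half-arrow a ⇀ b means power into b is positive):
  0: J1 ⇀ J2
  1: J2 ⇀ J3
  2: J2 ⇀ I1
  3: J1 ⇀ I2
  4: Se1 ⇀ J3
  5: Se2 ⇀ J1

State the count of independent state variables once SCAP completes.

2  (I1, I2 all integral)

bond 4 stroke→J3  (Se1 (Se) sets effort on bond)
bond 5 stroke→J1  (Se2: effort source, stroke at far end)
bond 0 stroke→J2  (J1: bond 5 brought effort, rest push out)
bond 3 stroke→I2  (0-jn J1 has e-setter on 5)
bond 1 stroke→J2  (only one flow-in slot at J3)
bond 2 stroke→I1  (J2 needs exactly one f-in)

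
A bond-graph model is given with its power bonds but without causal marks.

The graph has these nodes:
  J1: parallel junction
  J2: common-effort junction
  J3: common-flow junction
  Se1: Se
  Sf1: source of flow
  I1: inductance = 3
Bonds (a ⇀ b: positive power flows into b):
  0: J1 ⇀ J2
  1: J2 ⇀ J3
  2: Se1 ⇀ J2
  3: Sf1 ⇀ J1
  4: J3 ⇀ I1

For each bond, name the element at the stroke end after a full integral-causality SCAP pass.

b0 →J1
b1 →J3
b2 →J2
b3 →Sf1
b4 →I1

bond 2 stroke→J2  (Se1: effort source, stroke at far end)
bond 3 stroke→Sf1  (source Sf1 imposes f)
bond 0 stroke→J1  (J1 needs exactly one e-in)
bond 1 stroke→J3  (J2: bond 2 brought effort, rest push out)
bond 4 stroke→I1  (J3: last free bond brings flow in)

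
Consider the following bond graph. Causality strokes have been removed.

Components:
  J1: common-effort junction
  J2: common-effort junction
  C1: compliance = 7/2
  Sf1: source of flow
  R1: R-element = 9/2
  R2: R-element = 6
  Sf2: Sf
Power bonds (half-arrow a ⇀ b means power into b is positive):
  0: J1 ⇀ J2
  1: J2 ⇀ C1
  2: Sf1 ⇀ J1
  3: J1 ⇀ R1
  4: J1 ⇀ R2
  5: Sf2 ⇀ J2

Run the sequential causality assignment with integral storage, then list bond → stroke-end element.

#0 stroke→J1
#1 stroke→J2
#2 stroke→Sf1
#3 stroke→R1
#4 stroke→R2
#5 stroke→Sf2

bond 2 |Sf1  (source Sf1 imposes f)
bond 5 |Sf2  (source Sf2 imposes f)
bond 1 |J2  (C1: C, integral causality)
bond 0 |J1  (0-jn J2 has e-setter on 1)
bond 3 |R1  (0-jn J1 has e-setter on 0)
bond 4 |R2  (0-jn J1 has e-setter on 0)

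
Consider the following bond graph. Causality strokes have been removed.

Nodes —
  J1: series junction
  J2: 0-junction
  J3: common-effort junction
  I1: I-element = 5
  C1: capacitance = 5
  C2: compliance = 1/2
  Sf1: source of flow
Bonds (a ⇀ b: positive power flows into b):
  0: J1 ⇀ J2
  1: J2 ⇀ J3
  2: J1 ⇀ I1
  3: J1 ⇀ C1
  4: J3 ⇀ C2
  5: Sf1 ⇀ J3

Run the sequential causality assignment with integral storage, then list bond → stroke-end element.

b0 stroke→J1
b1 stroke→J2
b2 stroke→I1
b3 stroke→J1
b4 stroke→J3
b5 stroke→Sf1

bond 5 stroke→Sf1  (Sf1: flow source, stroke at near end)
bond 2 stroke→I1  (prefer integral on I1)
bond 0 stroke→J1  (J1: bond 2 brought flow, rest push out)
bond 3 stroke→J1  (J1: bond 2 brought flow, rest push out)
bond 1 stroke→J2  (only one effort-in slot at J2)
bond 4 stroke→J3  (closing 0-jn rule on J3)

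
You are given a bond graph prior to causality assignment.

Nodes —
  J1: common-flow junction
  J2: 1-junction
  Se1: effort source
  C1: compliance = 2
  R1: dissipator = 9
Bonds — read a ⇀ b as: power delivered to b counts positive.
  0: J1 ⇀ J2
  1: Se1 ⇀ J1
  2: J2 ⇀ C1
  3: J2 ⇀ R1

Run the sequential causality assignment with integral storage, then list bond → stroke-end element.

β1 stroke→J1  (Se1 (Se) sets effort on bond)
β0 stroke→J2  (J1 needs exactly one f-in)
β2 stroke→J2  (C1 outputs effort q/C1)
β3 stroke→R1  (J2 needs exactly one f-in)

β0 |J2
β1 |J1
β2 |J2
β3 |R1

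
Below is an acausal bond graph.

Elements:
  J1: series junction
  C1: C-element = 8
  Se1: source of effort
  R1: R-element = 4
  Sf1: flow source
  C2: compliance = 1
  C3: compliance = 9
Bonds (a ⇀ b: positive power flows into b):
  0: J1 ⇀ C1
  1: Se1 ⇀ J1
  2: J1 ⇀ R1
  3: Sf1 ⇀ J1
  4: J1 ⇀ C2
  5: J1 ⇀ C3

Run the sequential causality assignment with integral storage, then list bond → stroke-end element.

β1 stroke at J1  (source Se1 imposes e)
β3 stroke at Sf1  (source Sf1 imposes f)
β0 stroke at J1  (J1: bond 3 brought flow, rest push out)
β2 stroke at J1  (common-f at J1 fixed by 3)
β4 stroke at J1  (J1: bond 3 brought flow, rest push out)
β5 stroke at J1  (common-f at J1 fixed by 3)

#0 stroke at J1
#1 stroke at J1
#2 stroke at J1
#3 stroke at Sf1
#4 stroke at J1
#5 stroke at J1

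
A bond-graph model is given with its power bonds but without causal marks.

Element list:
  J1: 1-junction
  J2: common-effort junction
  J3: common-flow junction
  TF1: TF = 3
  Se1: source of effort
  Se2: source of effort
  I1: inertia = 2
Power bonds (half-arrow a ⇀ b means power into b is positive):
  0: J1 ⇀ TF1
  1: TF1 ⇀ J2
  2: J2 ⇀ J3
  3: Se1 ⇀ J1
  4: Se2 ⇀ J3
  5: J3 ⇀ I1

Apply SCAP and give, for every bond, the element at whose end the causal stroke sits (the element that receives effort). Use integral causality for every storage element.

β0 |TF1
β1 |J2
β2 |J3
β3 |J1
β4 |J3
β5 |I1

#3 stroke at J1  (source Se1 imposes e)
#4 stroke at J3  (Se2 (Se) sets effort on bond)
#0 stroke at TF1  (closing 1-jn rule on J1)
#1 stroke at J2  (TF1: transformer flips bond 0)
#2 stroke at J3  (J2: bond 1 brought effort, rest push out)
#5 stroke at I1  (only one flow-in slot at J3)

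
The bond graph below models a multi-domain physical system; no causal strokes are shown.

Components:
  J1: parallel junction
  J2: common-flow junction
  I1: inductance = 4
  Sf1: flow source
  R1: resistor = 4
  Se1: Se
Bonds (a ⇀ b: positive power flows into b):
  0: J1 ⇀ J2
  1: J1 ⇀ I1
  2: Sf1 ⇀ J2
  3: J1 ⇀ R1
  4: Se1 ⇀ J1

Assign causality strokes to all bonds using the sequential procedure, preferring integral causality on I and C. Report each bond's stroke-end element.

β0 |J2
β1 |I1
β2 |Sf1
β3 |R1
β4 |J1

#2 stroke at Sf1  (Sf1 fixes flow; stroke at Sf1)
#4 stroke at J1  (Se1: effort source, stroke at far end)
#0 stroke at J2  (J1 effort already set via bond 4)
#1 stroke at I1  (0-jn J1 has e-setter on 4)
#3 stroke at R1  (common-e at J1 fixed by 4)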